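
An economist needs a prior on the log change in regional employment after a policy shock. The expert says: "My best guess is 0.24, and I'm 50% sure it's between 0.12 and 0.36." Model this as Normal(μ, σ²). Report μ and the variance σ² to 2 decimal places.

μ = 0.24, σ² = 0.03

A symmetric 50% interval runs μ ± z·σ with z = 0.6745.
Half-width = 0.12, so σ = 0.12/0.6745 = 0.178 and σ² = 0.03.
μ is the stated best guess, 0.24.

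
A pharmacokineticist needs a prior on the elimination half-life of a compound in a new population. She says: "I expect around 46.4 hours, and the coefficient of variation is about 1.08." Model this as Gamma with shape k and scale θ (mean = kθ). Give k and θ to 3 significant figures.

k ≈ 0.857, θ ≈ 54.1

For Gamma(k, scale θ): mean = kθ, variance = kθ², so CV = 1/√k.
CV = 1.08, hence k = 1/CV² = 0.857.
Then θ = mean/k = 46.4/0.857 = 54.1.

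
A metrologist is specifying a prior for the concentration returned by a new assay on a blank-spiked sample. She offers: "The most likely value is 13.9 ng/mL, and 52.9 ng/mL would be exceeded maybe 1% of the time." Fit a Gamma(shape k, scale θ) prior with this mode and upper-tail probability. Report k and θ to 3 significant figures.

k ≈ 3.37, θ ≈ 5.86

Gamma(k,θ) with k>1 has mode (k−1)θ, so θ = 13.9/(k−1).
Need P(X < 52.9) = 0.99 with θ tied to k this way. Start at k = 2, θ = 13.9: P(X<52.9) ≈ 0.893.
Too low — raise k to concentrate. Iterating converges to k ≈ 3.37.
Then θ = 13.9/(3.37−1) ≈ 5.86.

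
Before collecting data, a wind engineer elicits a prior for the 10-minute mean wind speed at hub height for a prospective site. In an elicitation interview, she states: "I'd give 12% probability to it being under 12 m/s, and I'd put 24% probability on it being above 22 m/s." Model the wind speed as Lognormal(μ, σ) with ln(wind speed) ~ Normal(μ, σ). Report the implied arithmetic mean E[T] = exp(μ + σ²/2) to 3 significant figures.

E[T] ≈ 18.5 m/s

If T ~ Lognormal(μ,σ) then ln T ~ Normal(μ,σ), so the p-quantile of ln T is μ + z_p·σ.
ln(12) = 2.485 and ln(22) = 3.091; z_{0.12} = -1.175, z_{0.76} = 0.7063.
σ = (3.091 − 2.485)/(0.7063 − (-1.175)) = 0.322.
μ = 2.485 − (-1.175)·0.322 = 2.863.
E[T] = exp(μ + σ²/2) = exp(2.863 + 0.0519) = 18.5 m/s.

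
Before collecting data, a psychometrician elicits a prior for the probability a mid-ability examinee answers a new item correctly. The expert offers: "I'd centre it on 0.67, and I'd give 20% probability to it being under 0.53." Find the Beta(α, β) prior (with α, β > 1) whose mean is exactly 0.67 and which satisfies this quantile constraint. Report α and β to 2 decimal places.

α ≈ 5.04, β ≈ 2.48

With mean 0.67 fixed, write α = 0.67s, β = 0.33s where s = α+β.
Need P(θ < 0.53) = 0.2 under Beta(0.67s, 0.33s). Normal approximation: (q−m)/√(m(1−m)/s) ≈ z_{0.2} = -0.842, so s ≈ 0.67·0.33·(-0.842)²/(0.53−0.67)² = 8.0.
At s = 8.0: P(θ<0.53) ≈ 0.194. Adjusting to match 0.2 gives s ≈ 7.52.
So α = 0.67·7.52 ≈ 5.04, β = 0.33·7.52 ≈ 2.48.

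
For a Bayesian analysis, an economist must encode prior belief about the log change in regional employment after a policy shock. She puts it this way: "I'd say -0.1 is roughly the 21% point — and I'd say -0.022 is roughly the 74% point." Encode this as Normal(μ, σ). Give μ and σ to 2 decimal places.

For Normal(μ,σ), the p-quantile is μ + z_p·σ. Here z_{0.21} = -0.8064, z_{0.74} = 0.6433.
So -0.1 = μ − 0.8064σ and -0.022 = μ + 0.6433σ.
Subtracting: σ = (-0.022 − -0.1)/(0.6433 − (-0.8064)) = 0.05.
Then μ = -0.1 − (-0.8064)·0.05 = -0.06.

μ = -0.06, σ = 0.05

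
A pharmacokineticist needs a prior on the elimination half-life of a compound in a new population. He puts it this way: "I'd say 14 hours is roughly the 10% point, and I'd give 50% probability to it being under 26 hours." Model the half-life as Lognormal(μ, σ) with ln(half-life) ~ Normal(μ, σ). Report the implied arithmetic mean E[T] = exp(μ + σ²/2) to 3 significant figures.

E[T] ≈ 29.2 hours

If T ~ Lognormal(μ,σ) then ln T ~ Normal(μ,σ), so the p-quantile of ln T is μ + z_p·σ.
ln(14) = 2.639 and ln(26) = 3.258; z_{0.1} = -1.282, z_{0.5} = 0.
σ = (3.258 − 2.639)/(0 − (-1.282)) = 0.483.
μ = 2.639 − (-1.282)·0.483 = 3.258.
E[T] = exp(μ + σ²/2) = exp(3.258 + 0.1167) = 29.2 hours.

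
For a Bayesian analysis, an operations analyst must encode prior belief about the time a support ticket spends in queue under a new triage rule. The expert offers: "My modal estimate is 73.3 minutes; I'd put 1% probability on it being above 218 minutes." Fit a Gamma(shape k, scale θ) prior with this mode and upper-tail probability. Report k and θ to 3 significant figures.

Gamma(k,θ) with k>1 has mode (k−1)θ, so θ = 73.3/(k−1).
Need P(X < 218) = 0.99 with θ tied to k this way. Start at k = 2, θ = 73.3: P(X<218) ≈ 0.797.
Too low — raise k to concentrate. Iterating converges to k ≈ 4.8.
Then θ = 73.3/(4.8−1) ≈ 19.3.

k ≈ 4.8, θ ≈ 19.3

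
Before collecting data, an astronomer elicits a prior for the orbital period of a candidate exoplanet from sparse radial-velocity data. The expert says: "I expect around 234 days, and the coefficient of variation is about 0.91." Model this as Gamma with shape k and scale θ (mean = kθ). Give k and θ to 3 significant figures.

For Gamma(k, scale θ): mean = kθ, variance = kθ², so CV = 1/√k.
CV = 0.91, hence k = 1/CV² = 1.21.
Then θ = mean/k = 234/1.21 = 194.

k ≈ 1.21, θ ≈ 194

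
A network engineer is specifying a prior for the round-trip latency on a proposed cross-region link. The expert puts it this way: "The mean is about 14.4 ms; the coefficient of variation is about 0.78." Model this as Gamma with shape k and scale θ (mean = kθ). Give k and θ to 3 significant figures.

For Gamma(k, scale θ): mean = kθ, variance = kθ², so CV = 1/√k.
CV = 0.78, hence k = 1/CV² = 1.64.
Then θ = mean/k = 14.4/1.64 = 8.76.

k ≈ 1.64, θ ≈ 8.76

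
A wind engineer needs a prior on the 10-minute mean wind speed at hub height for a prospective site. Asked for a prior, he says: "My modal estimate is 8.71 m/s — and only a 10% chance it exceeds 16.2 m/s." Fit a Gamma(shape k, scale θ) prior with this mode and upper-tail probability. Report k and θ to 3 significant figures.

k ≈ 5.96, θ ≈ 1.76

Gamma(k,θ) with k>1 has mode (k−1)θ, so θ = 8.71/(k−1).
Need P(X < 16.2) = 0.9 with θ tied to k this way. Start at k = 2, θ = 8.71: P(X<16.2) ≈ 0.555.
Too low — raise k to concentrate. Iterating converges to k ≈ 5.96.
Then θ = 8.71/(5.96−1) ≈ 1.76.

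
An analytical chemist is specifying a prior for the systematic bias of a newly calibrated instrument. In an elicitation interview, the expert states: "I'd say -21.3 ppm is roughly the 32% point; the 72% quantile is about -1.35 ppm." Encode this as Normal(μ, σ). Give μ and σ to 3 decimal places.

The p-quantile of Normal(μ,σ) is μ + z_p·σ, with z_{0.32} = -0.4677 and z_{0.72} = 0.5828.
Eliminate σ: μ = (z₂·x₁ − z₁·x₂)/(z₂ − z₁) = (0.5828·-21.3 − (-0.4677)·-1.35)/1.051 = -12.418.
Then σ = (x₂ − x₁)/(z₂ − z₁) = (-1.35 − -21.3)/1.051 = 18.990.

μ = -12.418, σ = 18.990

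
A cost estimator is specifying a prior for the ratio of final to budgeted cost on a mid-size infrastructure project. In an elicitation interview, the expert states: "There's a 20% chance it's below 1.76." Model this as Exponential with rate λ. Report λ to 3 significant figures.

λ ≈ 0.127

P(T < 1.76) = 1 − e^(−λ·1.76) = 0.2, so λ = −ln(1−0.2)/1.76 = −ln(0.8)/1.76 = 0.127.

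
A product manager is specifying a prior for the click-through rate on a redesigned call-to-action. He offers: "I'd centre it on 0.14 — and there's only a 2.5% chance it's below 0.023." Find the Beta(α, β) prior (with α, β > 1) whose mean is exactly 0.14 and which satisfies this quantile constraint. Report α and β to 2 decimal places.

α ≈ 2.31, β ≈ 14.17

With mean 0.14 fixed, write α = 0.14s, β = 0.86s where s = α+β.
Need P(θ < 0.023) = 0.025 under Beta(0.14s, 0.86s). Normal approximation: (q−m)/√(m(1−m)/s) ≈ z_{0.025} = -1.96, so s ≈ 0.14·0.86·(-1.96)²/(0.023−0.14)² = 33.8.
At s = 33.8: P(θ<0.023) ≈ 0.002. Adjusting to match 0.025 gives s ≈ 16.48.
So α = 0.14·16.48 ≈ 2.31, β = 0.86·16.48 ≈ 14.17.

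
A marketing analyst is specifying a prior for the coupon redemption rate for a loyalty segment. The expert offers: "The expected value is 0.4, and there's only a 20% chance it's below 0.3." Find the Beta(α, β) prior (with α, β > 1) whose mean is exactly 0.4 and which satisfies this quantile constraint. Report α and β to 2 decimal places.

With mean 0.4 fixed, write α = 0.4s, β = 0.6s where s = α+β.
Need P(θ < 0.3) = 0.2 under Beta(0.4s, 0.6s). Normal approximation: (q−m)/√(m(1−m)/s) ≈ z_{0.2} = -0.842, so s ≈ 0.4·0.6·(-0.842)²/(0.3−0.4)² = 17.0.
At s = 17.0: P(θ<0.3) ≈ 0.203. Adjusting to match 0.2 gives s ≈ 17.43.
So α = 0.4·17.43 ≈ 6.97, β = 0.6·17.43 ≈ 10.46.

α ≈ 6.97, β ≈ 10.46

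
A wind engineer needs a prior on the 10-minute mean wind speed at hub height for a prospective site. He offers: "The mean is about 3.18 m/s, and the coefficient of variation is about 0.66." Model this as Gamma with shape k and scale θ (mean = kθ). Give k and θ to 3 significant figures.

For Gamma(k, scale θ): mean = kθ, variance = kθ², so CV = 1/√k.
CV = 0.66, hence k = 1/CV² = 2.3.
Then θ = mean/k = 3.18/2.3 = 1.39.

k ≈ 2.3, θ ≈ 1.39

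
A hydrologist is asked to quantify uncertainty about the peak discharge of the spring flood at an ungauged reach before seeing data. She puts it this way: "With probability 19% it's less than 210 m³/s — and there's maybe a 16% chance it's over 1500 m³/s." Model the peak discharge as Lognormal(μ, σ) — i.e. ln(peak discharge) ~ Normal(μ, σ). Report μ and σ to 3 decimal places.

μ ≈ 6.269, σ ≈ 1.050

If T ~ Lognormal(μ,σ) then ln T ~ Normal(μ,σ), so the p-quantile of ln T is μ + z_p·σ.
ln(210) = 5.347 and ln(1500) = 7.313; z_{0.19} = -0.8779, z_{0.84} = 0.9945.
σ = (7.313 − 5.347)/(0.9945 − (-0.8779)) = 1.050.
μ = 5.347 − (-0.8779)·1.050 = 6.269.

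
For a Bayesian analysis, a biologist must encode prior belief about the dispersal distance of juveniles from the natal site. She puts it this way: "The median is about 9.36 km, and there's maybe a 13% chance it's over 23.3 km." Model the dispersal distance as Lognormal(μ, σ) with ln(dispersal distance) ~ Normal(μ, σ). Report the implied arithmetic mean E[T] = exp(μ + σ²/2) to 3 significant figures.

E[T] ≈ 13 km

If T ~ Lognormal(μ,σ) then ln T ~ Normal(μ,σ), so the p-quantile of ln T is μ + z_p·σ.
ln(9.36) = 2.236 and ln(23.3) = 3.148; z_{0.5} = 0, z_{0.87} = 1.126.
σ = (3.148 − 2.236)/(1.126 − (0)) = 0.810.
μ = 2.236 − (0)·0.810 = 2.236.
E[T] = exp(μ + σ²/2) = exp(2.236 + 0.3278) = 13 km.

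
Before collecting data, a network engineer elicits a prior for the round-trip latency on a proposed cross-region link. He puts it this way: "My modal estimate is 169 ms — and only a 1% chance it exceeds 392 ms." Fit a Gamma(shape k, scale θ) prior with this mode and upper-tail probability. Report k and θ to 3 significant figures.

Gamma(k,θ) with k>1 has mode (k−1)θ, so θ = 169/(k−1).
Need P(X < 392) = 0.99 with θ tied to k this way. Start at k = 2, θ = 169: P(X<392) ≈ 0.674.
Too low — raise k to concentrate. Iterating converges to k ≈ 7.74.
Then θ = 169/(7.74−1) ≈ 25.1.

k ≈ 7.74, θ ≈ 25.1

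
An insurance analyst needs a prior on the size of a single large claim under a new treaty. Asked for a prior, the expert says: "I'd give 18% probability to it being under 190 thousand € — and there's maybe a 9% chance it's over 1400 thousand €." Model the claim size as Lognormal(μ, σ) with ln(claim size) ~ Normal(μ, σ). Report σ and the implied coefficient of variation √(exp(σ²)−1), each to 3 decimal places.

If T ~ Lognormal(μ,σ) then ln T ~ Normal(μ,σ), so the p-quantile of ln T is μ + z_p·σ.
ln(190) = 5.247 and ln(1400) = 7.244; z_{0.18} = -0.9154, z_{0.91} = 1.341.
σ = (7.244 − 5.247)/(1.341 − (-0.9154)) = 0.885.
μ = 5.247 − (-0.9154)·0.885 = 6.057.
CV = √(exp(σ²)−1) = √(exp(0.7836)−1) = 1.091.

σ ≈ 0.885, CV ≈ 1.091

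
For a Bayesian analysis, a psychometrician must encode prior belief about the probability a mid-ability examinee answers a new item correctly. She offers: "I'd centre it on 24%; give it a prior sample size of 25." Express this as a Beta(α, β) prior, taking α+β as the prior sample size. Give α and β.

Under the effective-sample-size interpretation, Beta(α, β) has prior mean α/(α+β) and prior sample size α+β.
So α+β = 25 and α/(α+β) = 0.24, giving α = 0.24·25 = 6 and β = 25 − 6 = 19.

α = 6, β = 19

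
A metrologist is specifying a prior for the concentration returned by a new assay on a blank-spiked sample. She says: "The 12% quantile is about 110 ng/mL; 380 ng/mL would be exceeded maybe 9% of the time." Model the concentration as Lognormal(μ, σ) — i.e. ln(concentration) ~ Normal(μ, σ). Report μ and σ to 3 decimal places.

If T ~ Lognormal(μ,σ) then ln T ~ Normal(μ,σ), so the p-quantile of ln T is μ + z_p·σ.
ln(110) = 4.7 and ln(380) = 5.94; z_{0.12} = -1.175, z_{0.91} = 1.341.
σ = (5.94 − 4.7)/(1.341 − (-1.175)) = 0.493.
μ = 4.7 − (-1.175)·0.493 = 5.279.

μ ≈ 5.279, σ ≈ 0.493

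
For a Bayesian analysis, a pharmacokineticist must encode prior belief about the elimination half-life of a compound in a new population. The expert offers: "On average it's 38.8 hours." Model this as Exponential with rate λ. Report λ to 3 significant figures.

λ ≈ 0.0258

Exponential mean = 1/λ, so λ = 1/38.8 = 0.0258.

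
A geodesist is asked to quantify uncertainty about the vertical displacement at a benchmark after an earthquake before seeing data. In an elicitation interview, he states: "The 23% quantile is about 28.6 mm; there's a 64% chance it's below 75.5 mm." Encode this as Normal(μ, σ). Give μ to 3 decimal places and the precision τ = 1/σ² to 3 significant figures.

μ = 60.179, τ = 0.000547

The p-quantile of Normal(μ,σ) is μ + z_p·σ, with z_{0.23} = -0.7388 and z_{0.64} = 0.3585.
Eliminate σ: μ = (z₂·x₁ − z₁·x₂)/(z₂ − z₁) = (0.3585·28.6 − (-0.7388)·75.5)/1.097 = 60.179.
Then σ = (x₂ − x₁)/(z₂ − z₁) = (75.5 − 28.6)/1.097 = 42.741.
Precision τ = 1/σ² = 1/42.74² = 0.000547.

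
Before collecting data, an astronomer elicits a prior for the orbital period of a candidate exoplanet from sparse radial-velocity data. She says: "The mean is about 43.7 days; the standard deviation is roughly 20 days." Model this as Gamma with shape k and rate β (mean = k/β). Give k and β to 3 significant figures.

For Gamma(k, rate β): mean = k/β, variance = k/β², so CV = 1/√k.
CV = SD/mean = 20/43.7 = 0.4577, hence k = 1/CV² = 4.77.
Then β = k/mean = 4.77/43.7 = 0.109.

k ≈ 4.77, β ≈ 0.109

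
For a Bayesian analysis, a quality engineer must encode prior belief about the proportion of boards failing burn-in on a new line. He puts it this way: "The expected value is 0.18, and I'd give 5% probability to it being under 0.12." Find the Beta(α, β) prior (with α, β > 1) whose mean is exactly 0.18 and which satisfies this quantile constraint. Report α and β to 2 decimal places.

α ≈ 17.40, β ≈ 79.25

With mean 0.18 fixed, write α = 0.18s, β = 0.82s where s = α+β.
Need P(θ < 0.12) = 0.05 under Beta(0.18s, 0.82s). Normal approximation: (q−m)/√(m(1−m)/s) ≈ z_{0.05} = -1.64, so s ≈ 0.18·0.82·(-1.64)²/(0.12−0.18)² = 110.9.
At s = 110.9: P(θ<0.12) ≈ 0.038. Adjusting to match 0.05 gives s ≈ 96.64.
So α = 0.18·96.64 ≈ 17.40, β = 0.82·96.64 ≈ 79.25.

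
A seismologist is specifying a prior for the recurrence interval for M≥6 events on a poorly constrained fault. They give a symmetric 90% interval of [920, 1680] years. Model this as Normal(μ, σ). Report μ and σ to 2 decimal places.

A symmetric 90% interval runs μ ± z·σ with z = 1.645.
Half-width = 380, so σ = 380/1.645 = 231.02.
μ is the interval midpoint, 1300.00.

μ = 1300.00, σ = 231.02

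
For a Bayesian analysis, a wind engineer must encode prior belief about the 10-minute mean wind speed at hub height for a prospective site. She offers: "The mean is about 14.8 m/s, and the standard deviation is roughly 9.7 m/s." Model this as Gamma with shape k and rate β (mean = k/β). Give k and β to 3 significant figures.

k ≈ 2.33, β ≈ 0.157

For Gamma(k, rate β): mean = k/β, variance = k/β², so CV = 1/√k.
CV = SD/mean = 9.7/14.8 = 0.6554, hence k = 1/CV² = 2.33.
Then β = k/mean = 2.33/14.8 = 0.157.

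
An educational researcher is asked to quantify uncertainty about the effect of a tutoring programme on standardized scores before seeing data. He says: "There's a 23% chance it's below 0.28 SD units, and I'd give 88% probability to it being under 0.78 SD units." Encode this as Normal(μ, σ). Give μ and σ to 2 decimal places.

μ = 0.47, σ = 0.26

The p-quantile of Normal(μ,σ) is μ + z_p·σ, with z_{0.23} = -0.7388 and z_{0.88} = 1.175.
Eliminate σ: μ = (z₂·x₁ − z₁·x₂)/(z₂ − z₁) = (1.175·0.28 − (-0.7388)·0.78)/1.914 = 0.47.
Then σ = (x₂ − x₁)/(z₂ − z₁) = (0.78 − 0.28)/1.914 = 0.26.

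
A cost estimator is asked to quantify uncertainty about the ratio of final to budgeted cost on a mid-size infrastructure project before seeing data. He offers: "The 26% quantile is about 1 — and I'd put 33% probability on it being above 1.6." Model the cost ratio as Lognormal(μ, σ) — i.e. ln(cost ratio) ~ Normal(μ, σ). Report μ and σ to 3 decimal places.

μ ≈ 0.279, σ ≈ 0.434

If T ~ Lognormal(μ,σ) then ln T ~ Normal(μ,σ), so the p-quantile of ln T is μ + z_p·σ.
ln(1) = 0 and ln(1.6) = 0.47; z_{0.26} = -0.6433, z_{0.67} = 0.4399.
σ = (0.47 − 0)/(0.4399 − (-0.6433)) = 0.434.
μ = 0 − (-0.6433)·0.434 = 0.279.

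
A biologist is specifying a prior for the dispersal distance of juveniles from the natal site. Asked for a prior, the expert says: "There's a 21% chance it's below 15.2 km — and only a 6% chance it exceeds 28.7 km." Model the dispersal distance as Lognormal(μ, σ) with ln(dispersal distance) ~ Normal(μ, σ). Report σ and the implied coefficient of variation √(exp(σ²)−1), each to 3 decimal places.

σ ≈ 0.269, CV ≈ 0.274

If T ~ Lognormal(μ,σ) then ln T ~ Normal(μ,σ), so the p-quantile of ln T is μ + z_p·σ.
ln(15.2) = 2.721 and ln(28.7) = 3.357; z_{0.21} = -0.8064, z_{0.94} = 1.555.
σ = (3.357 − 2.721)/(1.555 − (-0.8064)) = 0.269.
μ = 2.721 − (-0.8064)·0.269 = 2.938.
CV = √(exp(σ²)−1) = √(exp(0.0725)−1) = 0.274.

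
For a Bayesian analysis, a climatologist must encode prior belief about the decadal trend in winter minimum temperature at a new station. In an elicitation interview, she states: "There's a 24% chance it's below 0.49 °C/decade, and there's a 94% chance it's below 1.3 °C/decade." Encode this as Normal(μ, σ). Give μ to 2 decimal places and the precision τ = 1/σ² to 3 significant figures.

The p-quantile of Normal(μ,σ) is μ + z_p·σ, with z_{0.24} = -0.7063 and z_{0.94} = 1.555.
Eliminate σ: μ = (z₂·x₁ − z₁·x₂)/(z₂ − z₁) = (1.555·0.49 − (-0.7063)·1.3)/2.261 = 0.74.
Then σ = (x₂ − x₁)/(z₂ − z₁) = (1.3 − 0.49)/2.261 = 0.36.
Precision τ = 1/σ² = 1/0.3582² = 7.79.

μ = 0.74, τ = 7.79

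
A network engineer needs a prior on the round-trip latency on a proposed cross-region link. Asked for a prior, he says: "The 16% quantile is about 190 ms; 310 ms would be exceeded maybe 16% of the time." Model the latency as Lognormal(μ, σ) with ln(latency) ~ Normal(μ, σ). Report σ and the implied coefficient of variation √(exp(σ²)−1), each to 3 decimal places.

If T ~ Lognormal(μ,σ) then ln T ~ Normal(μ,σ), so the p-quantile of ln T is μ + z_p·σ.
ln(190) = 5.247 and ln(310) = 5.737; z_{0.16} = -0.9945, z_{0.84} = 0.9945.
σ = (5.737 − 5.247)/(0.9945 − (-0.9945)) = 0.246.
μ = 5.247 − (-0.9945)·0.246 = 5.492.
CV = √(exp(σ²)−1) = √(exp(0.0606)−1) = 0.250.

σ ≈ 0.246, CV ≈ 0.250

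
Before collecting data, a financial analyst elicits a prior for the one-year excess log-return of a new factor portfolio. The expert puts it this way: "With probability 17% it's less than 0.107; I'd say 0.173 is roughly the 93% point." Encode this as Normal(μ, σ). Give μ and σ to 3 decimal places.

For Normal(μ,σ), the p-quantile is μ + z_p·σ. Here z_{0.17} = -0.9542, z_{0.93} = 1.476.
So 0.107 = μ − 0.9542σ and 0.173 = μ + 1.476σ.
Subtracting: σ = (0.173 − 0.107)/(1.476 − (-0.9542)) = 0.027.
Then μ = 0.107 − (-0.9542)·0.027 = 0.133.

μ = 0.133, σ = 0.027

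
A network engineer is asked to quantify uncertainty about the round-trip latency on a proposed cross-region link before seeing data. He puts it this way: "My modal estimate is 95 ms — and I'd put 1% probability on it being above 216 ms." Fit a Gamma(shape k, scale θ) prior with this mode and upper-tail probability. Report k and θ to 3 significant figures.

Gamma(k,θ) with k>1 has mode (k−1)θ, so θ = 95/(k−1).
Need P(X < 216) = 0.99 with θ tied to k this way. Start at k = 2, θ = 95: P(X<216) ≈ 0.663.
Too low — raise k to concentrate. Iterating converges to k ≈ 8.1.
Then θ = 95/(8.1−1) ≈ 13.4.

k ≈ 8.1, θ ≈ 13.4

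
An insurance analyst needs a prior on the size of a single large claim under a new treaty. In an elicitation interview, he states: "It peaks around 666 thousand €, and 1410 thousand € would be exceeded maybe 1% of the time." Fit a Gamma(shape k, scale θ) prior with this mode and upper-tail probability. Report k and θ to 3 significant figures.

k ≈ 9.64, θ ≈ 77.1

Gamma(k,θ) with k>1 has mode (k−1)θ, so θ = 666/(k−1).
Need P(X < 1410) = 0.99 with θ tied to k this way. Start at k = 2, θ = 666: P(X<1410) ≈ 0.625.
Too low — raise k to concentrate. Iterating converges to k ≈ 9.64.
Then θ = 666/(9.64−1) ≈ 77.1.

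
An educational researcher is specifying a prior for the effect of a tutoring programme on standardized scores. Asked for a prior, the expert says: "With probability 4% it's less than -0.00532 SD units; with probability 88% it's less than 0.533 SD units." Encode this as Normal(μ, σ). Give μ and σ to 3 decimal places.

The p-quantile of Normal(μ,σ) is μ + z_p·σ, with z_{0.04} = -1.751 and z_{0.88} = 1.175.
Eliminate σ: μ = (z₂·x₁ − z₁·x₂)/(z₂ − z₁) = (1.175·-0.00532 − (-1.751)·0.533)/2.926 = 0.317.
Then σ = (x₂ − x₁)/(z₂ − z₁) = (0.533 − -0.00532)/2.926 = 0.184.

μ = 0.317, σ = 0.184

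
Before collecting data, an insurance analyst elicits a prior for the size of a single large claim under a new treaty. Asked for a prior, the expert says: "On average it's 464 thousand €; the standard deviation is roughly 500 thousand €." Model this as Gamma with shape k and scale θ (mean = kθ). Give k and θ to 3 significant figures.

For Gamma(k, scale θ): mean = kθ, variance = kθ², so CV = 1/√k.
CV = SD/mean = 500/464 = 1.078, hence k = 1/CV² = 0.861.
Then θ = mean/k = 464/0.861 = 539.

k ≈ 0.861, θ ≈ 539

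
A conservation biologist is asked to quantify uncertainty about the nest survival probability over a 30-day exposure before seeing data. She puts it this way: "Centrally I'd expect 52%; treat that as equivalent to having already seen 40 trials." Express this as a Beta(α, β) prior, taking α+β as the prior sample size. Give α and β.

Under the effective-sample-size interpretation, Beta(α, β) has prior mean α/(α+β) and prior sample size α+β.
So α+β = 40 and α/(α+β) = 0.52, giving α = 0.52·40 = 20.8 and β = 40 − 20.8 = 19.2.

α = 20.8, β = 19.2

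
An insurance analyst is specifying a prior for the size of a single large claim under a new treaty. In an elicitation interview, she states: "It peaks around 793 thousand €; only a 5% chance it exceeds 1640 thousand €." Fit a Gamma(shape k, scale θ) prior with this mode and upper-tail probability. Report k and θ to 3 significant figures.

Gamma(k,θ) with k>1 has mode (k−1)θ, so θ = 793/(k−1).
Need P(X < 1640) = 0.95 with θ tied to k this way. Start at k = 2, θ = 793: P(X<1640) ≈ 0.612.
Too low — raise k to concentrate. Iterating converges to k ≈ 6.24.
Then θ = 793/(6.24−1) ≈ 151.

k ≈ 6.24, θ ≈ 151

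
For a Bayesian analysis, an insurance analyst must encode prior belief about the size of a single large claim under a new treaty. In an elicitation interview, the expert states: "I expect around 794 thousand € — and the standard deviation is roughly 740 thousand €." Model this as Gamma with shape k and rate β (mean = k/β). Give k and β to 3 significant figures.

For Gamma(k, rate β): mean = k/β, variance = k/β², so CV = 1/√k.
CV = SD/mean = 740/794 = 0.932, hence k = 1/CV² = 1.15.
Then β = k/mean = 1.15/794 = 0.00145.

k ≈ 1.15, β ≈ 0.00145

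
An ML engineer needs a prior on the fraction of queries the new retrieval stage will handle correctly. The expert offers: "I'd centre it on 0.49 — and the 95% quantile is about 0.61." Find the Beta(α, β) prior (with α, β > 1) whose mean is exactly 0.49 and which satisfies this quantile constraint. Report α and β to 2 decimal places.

α ≈ 22.68, β ≈ 23.60

With mean 0.49 fixed, write α = 0.49s, β = 0.51s where s = α+β.
Need P(θ < 0.61) = 0.95 under Beta(0.49s, 0.51s). Normal approximation: (q−m)/√(m(1−m)/s) ≈ z_{0.95} = 1.64, so s ≈ 0.49·0.51·(1.64)²/(0.61−0.49)² = 47.0.
At s = 47.0: P(θ<0.61) ≈ 0.951. Adjusting to match 0.95 gives s ≈ 46.28.
So α = 0.49·46.28 ≈ 22.68, β = 0.51·46.28 ≈ 23.60.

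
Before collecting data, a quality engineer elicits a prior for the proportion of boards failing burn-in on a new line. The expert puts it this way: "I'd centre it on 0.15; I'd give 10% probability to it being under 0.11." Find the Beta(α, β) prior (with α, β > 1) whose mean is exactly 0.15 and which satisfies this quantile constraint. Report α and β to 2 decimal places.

With mean 0.15 fixed, write α = 0.15s, β = 0.85s where s = α+β.
Need P(θ < 0.11) = 0.1 under Beta(0.15s, 0.85s). Normal approximation: (q−m)/√(m(1−m)/s) ≈ z_{0.1} = -1.28, so s ≈ 0.15·0.85·(-1.28)²/(0.11−0.15)² = 130.9.
At s = 130.9: P(θ<0.11) ≈ 0.091. Adjusting to match 0.1 gives s ≈ 121.60.
So α = 0.15·121.60 ≈ 18.24, β = 0.85·121.60 ≈ 103.36.

α ≈ 18.24, β ≈ 103.36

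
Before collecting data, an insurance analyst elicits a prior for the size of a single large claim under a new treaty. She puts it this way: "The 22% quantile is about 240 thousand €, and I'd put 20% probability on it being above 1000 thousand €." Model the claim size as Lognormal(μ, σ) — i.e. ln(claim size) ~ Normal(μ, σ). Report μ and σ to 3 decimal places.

If T ~ Lognormal(μ,σ) then ln T ~ Normal(μ,σ), so the p-quantile of ln T is μ + z_p·σ.
ln(240) = 5.481 and ln(1000) = 6.908; z_{0.22} = -0.7722, z_{0.8} = 0.8416.
σ = (6.908 − 5.481)/(0.8416 − (-0.7722)) = 0.884.
μ = 5.481 − (-0.7722)·0.884 = 6.163.

μ ≈ 6.163, σ ≈ 0.884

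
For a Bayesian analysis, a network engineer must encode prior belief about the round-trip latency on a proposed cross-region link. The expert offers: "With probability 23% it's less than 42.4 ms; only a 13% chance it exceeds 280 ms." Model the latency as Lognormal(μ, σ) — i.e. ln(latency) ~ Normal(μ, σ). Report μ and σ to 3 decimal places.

If T ~ Lognormal(μ,σ) then ln T ~ Normal(μ,σ), so the p-quantile of ln T is μ + z_p·σ.
ln(42.4) = 3.747 and ln(280) = 5.635; z_{0.23} = -0.7388, z_{0.87} = 1.126.
σ = (5.635 − 3.747)/(1.126 − (-0.7388)) = 1.012.
μ = 3.747 − (-0.7388)·1.012 = 4.495.

μ ≈ 4.495, σ ≈ 1.012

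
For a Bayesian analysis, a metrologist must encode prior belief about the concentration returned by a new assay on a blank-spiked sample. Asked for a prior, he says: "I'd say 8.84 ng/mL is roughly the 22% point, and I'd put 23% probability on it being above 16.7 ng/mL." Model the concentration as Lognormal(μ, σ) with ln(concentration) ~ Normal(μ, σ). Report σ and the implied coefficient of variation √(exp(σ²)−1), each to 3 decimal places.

σ ≈ 0.421, CV ≈ 0.440

If T ~ Lognormal(μ,σ) then ln T ~ Normal(μ,σ), so the p-quantile of ln T is μ + z_p·σ.
ln(8.84) = 2.179 and ln(16.7) = 2.815; z_{0.22} = -0.7722, z_{0.77} = 0.7388.
σ = (2.815 − 2.179)/(0.7388 − (-0.7722)) = 0.421.
μ = 2.179 − (-0.7722)·0.421 = 2.504.
CV = √(exp(σ²)−1) = √(exp(0.1772)−1) = 0.440.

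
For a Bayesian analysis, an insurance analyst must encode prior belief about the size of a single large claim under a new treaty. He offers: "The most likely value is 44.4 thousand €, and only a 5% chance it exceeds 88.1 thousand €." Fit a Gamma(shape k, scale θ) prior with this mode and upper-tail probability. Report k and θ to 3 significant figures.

k ≈ 6.91, θ ≈ 7.52

Gamma(k,θ) with k>1 has mode (k−1)θ, so θ = 44.4/(k−1).
Need P(X < 88.1) = 0.95 with θ tied to k this way. Start at k = 2, θ = 44.4: P(X<88.1) ≈ 0.590.
Too low — raise k to concentrate. Iterating converges to k ≈ 6.91.
Then θ = 44.4/(6.91−1) ≈ 7.52.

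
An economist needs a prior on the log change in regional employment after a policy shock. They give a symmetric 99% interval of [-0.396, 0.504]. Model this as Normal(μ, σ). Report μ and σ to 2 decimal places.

μ = 0.05, σ = 0.17

A symmetric 99% interval runs μ ± z·σ with z = 2.576.
Half-width = 0.45, so σ = 0.45/2.576 = 0.17.
μ is the interval midpoint, 0.05.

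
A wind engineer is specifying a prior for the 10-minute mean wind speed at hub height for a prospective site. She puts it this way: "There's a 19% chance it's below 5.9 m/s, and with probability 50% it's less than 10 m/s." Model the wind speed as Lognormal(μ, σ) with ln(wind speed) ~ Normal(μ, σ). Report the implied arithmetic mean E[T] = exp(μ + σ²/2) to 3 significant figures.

E[T] ≈ 12 m/s

If T ~ Lognormal(μ,σ) then ln T ~ Normal(μ,σ), so the p-quantile of ln T is μ + z_p·σ.
ln(5.9) = 1.775 and ln(10) = 2.303; z_{0.19} = -0.8779, z_{0.5} = 0.
σ = (2.303 − 1.775)/(0 − (-0.8779)) = 0.601.
μ = 1.775 − (-0.8779)·0.601 = 2.303.
E[T] = exp(μ + σ²/2) = exp(2.303 + 0.1806) = 12 m/s.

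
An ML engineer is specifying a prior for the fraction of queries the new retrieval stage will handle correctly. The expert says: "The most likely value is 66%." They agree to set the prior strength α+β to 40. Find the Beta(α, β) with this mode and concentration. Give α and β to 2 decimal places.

For α,β > 1 the Beta mode is (α−1)/(α+β−2). With α+β = 40, the mode is (α−1)/38.
Set (α−1)/38 = 0.66 → α = 1 + 0.66·38 = 26.08.
β = 40 − α = 13.92.

α = 26.08, β = 13.92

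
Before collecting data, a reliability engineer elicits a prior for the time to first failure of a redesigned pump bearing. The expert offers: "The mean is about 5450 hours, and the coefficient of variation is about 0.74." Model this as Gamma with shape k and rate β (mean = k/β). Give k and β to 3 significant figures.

For Gamma(k, rate β): mean = k/β, variance = k/β², so CV = 1/√k.
CV = 0.74, hence k = 1/CV² = 1.83.
Then β = k/mean = 1.83/5450 = 0.000335.

k ≈ 1.83, β ≈ 0.000335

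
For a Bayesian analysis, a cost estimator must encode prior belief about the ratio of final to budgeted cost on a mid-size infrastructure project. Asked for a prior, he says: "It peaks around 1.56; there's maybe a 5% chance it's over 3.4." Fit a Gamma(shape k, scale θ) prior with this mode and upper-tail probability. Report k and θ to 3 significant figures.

Gamma(k,θ) with k>1 has mode (k−1)θ, so θ = 1.56/(k−1).
Need P(X < 3.4) = 0.95 with θ tied to k this way. Start at k = 2, θ = 1.56: P(X<3.4) ≈ 0.640.
Too low — raise k to concentrate. Iterating converges to k ≈ 5.54.
Then θ = 1.56/(5.54−1) ≈ 0.344.

k ≈ 5.54, θ ≈ 0.344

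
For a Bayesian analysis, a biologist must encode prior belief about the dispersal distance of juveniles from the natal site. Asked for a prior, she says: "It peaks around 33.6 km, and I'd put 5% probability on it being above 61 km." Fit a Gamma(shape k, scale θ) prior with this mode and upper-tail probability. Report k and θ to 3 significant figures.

Gamma(k,θ) with k>1 has mode (k−1)θ, so θ = 33.6/(k−1).
Need P(X < 61) = 0.95 with θ tied to k this way. Start at k = 2, θ = 33.6: P(X<61) ≈ 0.542.
Too low — raise k to concentrate. Iterating converges to k ≈ 8.83.
Then θ = 33.6/(8.83−1) ≈ 4.29.

k ≈ 8.83, θ ≈ 4.29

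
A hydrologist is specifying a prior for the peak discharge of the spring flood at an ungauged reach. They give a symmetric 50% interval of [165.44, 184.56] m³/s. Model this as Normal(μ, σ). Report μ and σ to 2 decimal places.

μ = 175.00, σ = 14.17

A symmetric 50% interval runs μ ± z·σ with z = 0.6745.
Half-width = 9.56, so σ = 9.56/0.6745 = 14.17.
μ is the interval midpoint, 175.00.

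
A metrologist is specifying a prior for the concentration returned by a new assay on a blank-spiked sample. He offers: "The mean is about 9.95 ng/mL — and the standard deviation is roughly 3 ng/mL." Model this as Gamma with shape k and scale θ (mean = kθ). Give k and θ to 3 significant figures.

For Gamma(k, scale θ): mean = kθ, variance = kθ², so CV = 1/√k.
CV = SD/mean = 3/9.95 = 0.3015, hence k = 1/CV² = 11.
Then θ = mean/k = 9.95/11 = 0.905.

k ≈ 11, θ ≈ 0.905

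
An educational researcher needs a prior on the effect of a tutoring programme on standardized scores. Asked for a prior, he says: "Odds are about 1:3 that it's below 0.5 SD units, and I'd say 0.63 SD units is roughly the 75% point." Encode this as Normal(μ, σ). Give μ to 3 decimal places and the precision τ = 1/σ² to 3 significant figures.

μ = 0.565, τ = 108

The p-quantile of Normal(μ,σ) is μ + z_p·σ, with z_{0.25} = -0.6745 and z_{0.75} = 0.6745.
Eliminate σ: μ = (z₂·x₁ − z₁·x₂)/(z₂ − z₁) = (0.6745·0.5 − (-0.6745)·0.63)/1.349 = 0.565.
Then σ = (x₂ − x₁)/(z₂ − z₁) = (0.63 − 0.5)/1.349 = 0.096.
Precision τ = 1/σ² = 1/0.09637² = 108.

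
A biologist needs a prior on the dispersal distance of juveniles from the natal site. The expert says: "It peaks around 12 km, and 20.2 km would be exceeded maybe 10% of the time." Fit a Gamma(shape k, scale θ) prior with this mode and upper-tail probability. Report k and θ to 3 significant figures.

Gamma(k,θ) with k>1 has mode (k−1)θ, so θ = 12/(k−1).
Need P(X < 20.2) = 0.9 with θ tied to k this way. Start at k = 2, θ = 12: P(X<20.2) ≈ 0.502.
Too low — raise k to concentrate. Iterating converges to k ≈ 7.97.
Then θ = 12/(7.97−1) ≈ 1.72.

k ≈ 7.97, θ ≈ 1.72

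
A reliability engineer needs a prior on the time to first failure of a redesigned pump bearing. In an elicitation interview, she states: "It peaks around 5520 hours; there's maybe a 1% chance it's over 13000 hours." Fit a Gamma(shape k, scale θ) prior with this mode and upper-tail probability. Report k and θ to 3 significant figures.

Gamma(k,θ) with k>1 has mode (k−1)θ, so θ = 5520/(k−1).
Need P(X < 13000) = 0.99 with θ tied to k this way. Start at k = 2, θ = 5520: P(X<13000) ≈ 0.682.
Too low — raise k to concentrate. Iterating converges to k ≈ 7.48.
Then θ = 5520/(7.48−1) ≈ 852.

k ≈ 7.48, θ ≈ 852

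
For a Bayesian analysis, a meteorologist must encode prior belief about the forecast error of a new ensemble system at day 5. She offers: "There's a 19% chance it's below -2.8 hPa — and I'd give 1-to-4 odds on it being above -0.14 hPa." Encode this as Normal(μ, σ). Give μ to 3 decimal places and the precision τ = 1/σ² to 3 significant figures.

μ = -1.442, τ = 0.418

For Normal(μ,σ), the p-quantile is μ + z_p·σ. Here z_{0.19} = -0.8779, z_{0.8} = 0.8416.
So -2.8 = μ − 0.8779σ and -0.14 = μ + 0.8416σ.
Subtracting: σ = (-0.14 − -2.8)/(0.8416 − (-0.8779)) = 1.547.
Then μ = -2.8 − (-0.8779)·1.547 = -1.442.
Precision τ = 1/σ² = 1/1.547² = 0.418.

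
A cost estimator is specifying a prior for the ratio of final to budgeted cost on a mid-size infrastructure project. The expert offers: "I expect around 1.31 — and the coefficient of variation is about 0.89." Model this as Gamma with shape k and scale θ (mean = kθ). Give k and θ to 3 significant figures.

k ≈ 1.26, θ ≈ 1.04

For Gamma(k, scale θ): mean = kθ, variance = kθ², so CV = 1/√k.
CV = 0.89, hence k = 1/CV² = 1.26.
Then θ = mean/k = 1.31/1.26 = 1.04.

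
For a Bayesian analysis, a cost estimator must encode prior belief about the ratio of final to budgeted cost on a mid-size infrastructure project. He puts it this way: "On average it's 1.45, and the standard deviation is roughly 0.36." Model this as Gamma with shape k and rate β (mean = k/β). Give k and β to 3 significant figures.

k ≈ 16.2, β ≈ 11.2

For Gamma(k, rate β): mean = k/β, variance = k/β², so CV = 1/√k.
CV = SD/mean = 0.36/1.45 = 0.2483, hence k = 1/CV² = 16.2.
Then β = k/mean = 16.2/1.45 = 11.2.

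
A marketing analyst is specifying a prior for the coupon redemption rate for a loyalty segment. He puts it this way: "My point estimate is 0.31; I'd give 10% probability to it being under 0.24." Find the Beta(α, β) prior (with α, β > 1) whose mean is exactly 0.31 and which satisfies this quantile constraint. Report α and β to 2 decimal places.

With mean 0.31 fixed, write α = 0.31s, β = 0.69s where s = α+β.
Need P(θ < 0.24) = 0.1 under Beta(0.31s, 0.69s). Normal approximation: (q−m)/√(m(1−m)/s) ≈ z_{0.1} = -1.28, so s ≈ 0.31·0.69·(-1.28)²/(0.24−0.31)² = 71.7.
At s = 71.7: P(θ<0.24) ≈ 0.095. Adjusting to match 0.1 gives s ≈ 68.75.
So α = 0.31·68.75 ≈ 21.31, β = 0.69·68.75 ≈ 47.44.

α ≈ 21.31, β ≈ 47.44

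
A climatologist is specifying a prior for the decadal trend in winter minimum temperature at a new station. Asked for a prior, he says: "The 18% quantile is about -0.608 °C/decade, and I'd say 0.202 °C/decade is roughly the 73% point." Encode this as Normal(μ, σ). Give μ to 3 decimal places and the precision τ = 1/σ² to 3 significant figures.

μ = -0.123, τ = 3.56

The p-quantile of Normal(μ,σ) is μ + z_p·σ, with z_{0.18} = -0.9154 and z_{0.73} = 0.6128.
Eliminate σ: μ = (z₂·x₁ − z₁·x₂)/(z₂ − z₁) = (0.6128·-0.608 − (-0.9154)·0.202)/1.528 = -0.123.
Then σ = (x₂ − x₁)/(z₂ − z₁) = (0.202 − -0.608)/1.528 = 0.530.
Precision τ = 1/σ² = 1/0.53² = 3.56.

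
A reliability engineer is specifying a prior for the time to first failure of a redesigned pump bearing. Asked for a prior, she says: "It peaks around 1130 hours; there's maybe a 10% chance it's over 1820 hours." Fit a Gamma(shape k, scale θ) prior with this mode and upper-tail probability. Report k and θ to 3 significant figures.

k ≈ 9.28, θ ≈ 137

Gamma(k,θ) with k>1 has mode (k−1)θ, so θ = 1130/(k−1).
Need P(X < 1820) = 0.9 with θ tied to k this way. Start at k = 2, θ = 1130: P(X<1820) ≈ 0.478.
Too low — raise k to concentrate. Iterating converges to k ≈ 9.28.
Then θ = 1130/(9.28−1) ≈ 137.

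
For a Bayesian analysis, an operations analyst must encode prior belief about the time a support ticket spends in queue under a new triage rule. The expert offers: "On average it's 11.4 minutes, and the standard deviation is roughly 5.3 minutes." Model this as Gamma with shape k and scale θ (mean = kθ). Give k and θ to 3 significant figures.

k ≈ 4.63, θ ≈ 2.46

For Gamma(k, scale θ): mean = kθ, variance = kθ², so CV = 1/√k.
CV = SD/mean = 5.3/11.4 = 0.4649, hence k = 1/CV² = 4.63.
Then θ = mean/k = 11.4/4.63 = 2.46.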